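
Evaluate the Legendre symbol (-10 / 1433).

First reduce: -10 ≡ 1423 (mod 1433).
Reciprocity: 1423 ≡ 3 and 1433 ≡ 1 (mod 4), so (1423/1433) = +(1433/1423).
Reduce top mod 1423: now compute (10/1423).
Pull out 2: since 1423 ≡ 7 (mod 8), (2/1423) = +1.
Reciprocity: 5 ≡ 1 and 1423 ≡ 3 (mod 4), so (5/1423) = +(1423/5).
Reduce top mod 5: now compute (3/5).
Reciprocity: 3 ≡ 3 and 5 ≡ 1 (mod 4), so (3/5) = +(5/3).
Reduce top mod 3: now compute (2/3).
Pull out 2: since 3 ≡ 3 (mod 8), (2/3) = -1.
Reached (1/3) = 1. Collecting the sign flips along the way, the symbol is -1.

-1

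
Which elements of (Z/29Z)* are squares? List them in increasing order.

Square k = 1,…,14 (k and 29−k give the same square):
1²=1, 2²=4, 3²=9, 4²=16, 5²=25, 6²≡7, 7²≡20, 8²≡6, 9²≡23, 10²≡13, 11²≡5, 12²≡28, 13²≡24, 14²≡22 (mod 29).
So the quadratic residues mod 29 are {1, 4, 5, 6, 7, 9, 13, 16, 20, 22, 23, 24, 25, 28}.

1, 4, 5, 6, 7, 9, 13, 16, 20, 22, 23, 24, 25, 28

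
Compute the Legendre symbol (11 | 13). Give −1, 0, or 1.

-1

Euler's criterion: (11/13) ≡ 11^6 (mod 13).
11^2 ≡ 4 (mod 13)
11^4 ≡ 3 (mod 13)
11^6 = 11^(4+2) ≡ 12 (mod 13).
Result is 12 ≡ −1, so (11/13) = −1.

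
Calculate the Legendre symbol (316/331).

1

Pull out 2^2: since 331 ≡ 3 (mod 8), (2/331) = -1, so (2/331)^2 = +1.
Reciprocity: 79 ≡ 3 and 331 ≡ 3 (mod 4), so (79/331) = −(331/79).
Reduce top mod 79: now compute (15/79).
Reciprocity: 15 ≡ 3 and 79 ≡ 3 (mod 4), so (15/79) = −(79/15).
Reduce top mod 15: now compute (4/15).
Pull out 2^2: since 15 ≡ 7 (mod 8), (2/15) = +1, so (2/15)^2 = +1.
Reached (1/15) = 1. Collecting the sign flips along the way, the symbol is +1.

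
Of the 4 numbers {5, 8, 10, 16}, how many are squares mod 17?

2

(5/17) = -1 → non-residue.
(8/17) = +1 → QR.
(10/17) = -1 → non-residue.
(16/17) = +1 → QR.
Total quadratic residues among the 4: 2.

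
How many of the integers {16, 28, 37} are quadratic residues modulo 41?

2

(16/41) = +1 → QR.
(28/41) = -1 → non-residue.
(37/41) = +1 → QR.
Total quadratic residues among the 3: 2.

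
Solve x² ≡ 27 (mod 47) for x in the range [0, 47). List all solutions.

Since 47 ≡ 3 (mod 4), a square root of 27 is 27^((47+1)/4) = 27^12 mod 47.
Repeated squaring: 27^2≡24, 27^4≡12, 27^8≡3 (mod 47).
27^12 = 27^(8+4) ≡ 36 (mod 47).
Check: 36² = 1296 ≡ 27 (mod 47). The two roots are 11 and 36.

11, 36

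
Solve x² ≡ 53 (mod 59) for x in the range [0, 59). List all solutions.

Since 59 ≡ 3 (mod 4), a square root of 53 is 53^((59+1)/4) = 53^15 mod 59.
Repeated squaring: 53^2≡36, 53^4≡57, 53^8≡4 (mod 59).
53^15 = 53^(8+4+2+1) ≡ 17 (mod 59).
Check: 17² = 289 ≡ 53 (mod 59). The two roots are 17 and 42.

17, 42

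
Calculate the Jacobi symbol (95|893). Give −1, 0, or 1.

0

Reciprocity: 95 ≡ 3 and 893 ≡ 1 (mod 4), so (95/893) = +(893/95).
Reduce top mod 95: now compute (38/95).
Pull out 2: since 95 ≡ 7 (mod 8), (2/95) = +1.
Reciprocity: 19 ≡ 3 and 95 ≡ 3 (mod 4), so (19/95) = −(95/19).
Reduce top mod 19: now compute (0/19).
Top reduces to 0: gcd > 1, so the symbol is 0.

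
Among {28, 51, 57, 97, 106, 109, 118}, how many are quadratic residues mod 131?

2

(28/131) = +1 → QR.
(51/131) = -1 → non-residue.
(57/131) = -1 → non-residue.
(97/131) = -1 → non-residue.
(106/131) = -1 → non-residue.
(109/131) = +1 → QR.
(118/131) = -1 → non-residue.
Total quadratic residues among the 7: 2.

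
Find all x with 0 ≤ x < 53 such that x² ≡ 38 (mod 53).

53 ≡ 1 (mod 4), so we find a root by search.
Trying successive values, 12² = 144 ≡ 38 (mod 53). The other root is 53 − 12 = 41.

12, 41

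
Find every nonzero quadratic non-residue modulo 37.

2,5,6,8,13,14,15,17,18,19,20,22,23,24,29,31,32,35

Square k = 1,…,18 (k and 37−k give the same square):
1²=1, 2²=4, 3²=9, 4²=16, 5²=25, 6²=36, 7²≡12, 8²≡27, 9²≡7, 10²≡26, 11²≡10, 12²≡33, 13²≡21, 14²≡11, 15²≡3, 16²≡34, 17²≡30, 18²≡28 (mod 37).
The residues are {1, 3, 4, 7, 9, 10, 11, 12, 16, 21, 25, 26, 27, 28, 30, 33, 34, 36}; the non-residues are the remaining 18 nonzero classes.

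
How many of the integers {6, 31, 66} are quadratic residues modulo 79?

(6/79) = -1 → non-residue.
(31/79) = +1 → QR.
(66/79) = -1 → non-residue.
Total quadratic residues among the 3: 1.

1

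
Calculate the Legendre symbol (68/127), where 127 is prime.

1

Euler's criterion: (68/127) ≡ 68^63 (mod 127).
68^2 ≡ 52 (mod 127)
68^4 ≡ 37 (mod 127)
68^8 ≡ 99 (mod 127)
68^16 ≡ 22 (mod 127)
68^32 ≡ 103 (mod 127)
68^63 = 68^(32+16+8+4+2+1) ≡ 1 (mod 127).
Result is 1, so (68/127) = 1.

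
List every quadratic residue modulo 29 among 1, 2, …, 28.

Square k = 1,…,14 (k and 29−k give the same square):
1²=1, 2²=4, 3²=9, 4²=16, 5²=25, 6²≡7, 7²≡20, 8²≡6, 9²≡23, 10²≡13, 11²≡5, 12²≡28, 13²≡24, 14²≡22 (mod 29).
So the quadratic residues mod 29 are {1, 4, 5, 6, 7, 9, 13, 16, 20, 22, 23, 24, 25, 28}.

1,4,5,6,7,9,13,16,20,22,23,24,25,28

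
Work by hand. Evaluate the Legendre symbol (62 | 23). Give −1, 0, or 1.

1

First reduce: 62 ≡ 16 (mod 23).
Pull out 2^4: since 23 ≡ 7 (mod 8), (2/23) = +1, so (2/23)^4 = +1.
Reached (1/23) = 1. Collecting the sign flips along the way, the symbol is +1.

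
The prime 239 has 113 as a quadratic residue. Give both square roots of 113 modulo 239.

Since 239 ≡ 3 (mod 4), a square root of 113 is 113^((239+1)/4) = 113^60 mod 239.
Repeated squaring: 113^2≡102, 113^4≡127, 113^8≡116, 113^16≡72, 113^32≡165 (mod 239).
113^60 = 113^(32+16+8+4) ≡ 45 (mod 239).
Check: 45² = 2025 ≡ 113 (mod 239). The two roots are 45 and 194.

45, 194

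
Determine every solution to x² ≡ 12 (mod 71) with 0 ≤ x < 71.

Since 71 ≡ 3 (mod 4), a square root of 12 is 12^((71+1)/4) = 12^18 mod 71.
Repeated squaring: 12^2≡2, 12^4≡4, 12^8≡16, 12^16≡43 (mod 71).
12^18 = 12^(16+2) ≡ 15 (mod 71).
Check: 15² = 225 ≡ 12 (mod 71). The two roots are 15 and 56.

15, 56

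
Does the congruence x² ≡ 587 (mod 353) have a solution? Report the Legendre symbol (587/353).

First reduce: 587 ≡ 234 (mod 353).
Pull out 2: since 353 ≡ 1 (mod 8), (2/353) = +1.
Reciprocity: 117 ≡ 1 and 353 ≡ 1 (mod 4), so (117/353) = +(353/117).
Reduce top mod 117: now compute (2/117).
Pull out 2: since 117 ≡ 5 (mod 8), (2/117) = -1.
Reached (1/117) = 1. Collecting the sign flips along the way, the symbol is -1.

-1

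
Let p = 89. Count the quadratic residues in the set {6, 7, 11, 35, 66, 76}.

(6/89) = -1 → non-residue.
(7/89) = -1 → non-residue.
(11/89) = +1 → QR.
(35/89) = -1 → non-residue.
(66/89) = -1 → non-residue.
(76/89) = -1 → non-residue.
Total quadratic residues among the 6: 1.

1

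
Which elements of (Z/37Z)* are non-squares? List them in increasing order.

2,5,6,8,13,14,15,17,18,19,20,22,23,24,29,31,32,35

Square k = 1,…,18 (k and 37−k give the same square):
1²=1, 2²=4, 3²=9, 4²=16, 5²=25, 6²=36, 7²≡12, 8²≡27, 9²≡7, 10²≡26, 11²≡10, 12²≡33, 13²≡21, 14²≡11, 15²≡3, 16²≡34, 17²≡30, 18²≡28 (mod 37).
The residues are {1, 3, 4, 7, 9, 10, 11, 12, 16, 21, 25, 26, 27, 28, 30, 33, 34, 36}; the non-residues are the remaining 18 nonzero classes.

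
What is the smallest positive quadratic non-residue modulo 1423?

(2/1423) = +1, so 2 is a residue.
(3/1423) = −1, so 3 is the smallest positive non-residue mod 1423.

3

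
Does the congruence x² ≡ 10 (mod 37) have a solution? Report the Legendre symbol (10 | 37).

1

Pull out 2: since 37 ≡ 5 (mod 8), (2/37) = -1.
Reciprocity: 5 ≡ 1 and 37 ≡ 1 (mod 4), so (5/37) = +(37/5).
Reduce top mod 5: now compute (2/5).
Pull out 2: since 5 ≡ 5 (mod 8), (2/5) = -1.
Reached (1/5) = 1. Collecting the sign flips along the way, the symbol is +1.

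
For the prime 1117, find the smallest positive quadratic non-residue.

2

(2/1117) = −1, so 2 is the smallest positive non-residue mod 1117.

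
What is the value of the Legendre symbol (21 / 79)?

Euler's criterion: (21/79) ≡ 21^39 (mod 79).
21^2 ≡ 46 (mod 79)
21^4 ≡ 62 (mod 79)
21^8 ≡ 52 (mod 79)
21^16 ≡ 18 (mod 79)
21^32 ≡ 8 (mod 79)
21^39 = 21^(32+4+2+1) ≡ 1 (mod 79).
Result is 1, so (21/79) = 1.

1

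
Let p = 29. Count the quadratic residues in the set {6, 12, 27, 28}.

2

(6/29) = +1 → QR.
(12/29) = -1 → non-residue.
(27/29) = -1 → non-residue.
(28/29) = +1 → QR.
Total quadratic residues among the 4: 2.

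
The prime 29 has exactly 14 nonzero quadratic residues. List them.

1,4,5,6,7,9,13,16,20,22,23,24,25,28

Square k = 1,…,14 (k and 29−k give the same square):
1²=1, 2²=4, 3²=9, 4²=16, 5²=25, 6²≡7, 7²≡20, 8²≡6, 9²≡23, 10²≡13, 11²≡5, 12²≡28, 13²≡24, 14²≡22 (mod 29).
So the quadratic residues mod 29 are {1, 4, 5, 6, 7, 9, 13, 16, 20, 22, 23, 24, 25, 28}.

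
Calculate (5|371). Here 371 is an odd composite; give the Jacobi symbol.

Reciprocity: 5 ≡ 1 and 371 ≡ 3 (mod 4), so (5/371) = +(371/5).
Reduce top mod 5: now compute (1/5).
Reached (1/5) = 1. Collecting the sign flips along the way, the symbol is +1.

1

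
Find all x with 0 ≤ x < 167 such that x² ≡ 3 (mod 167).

Since 167 ≡ 3 (mod 4), a square root of 3 is 3^((167+1)/4) = 3^42 mod 167.
Repeated squaring: 3^2≡9, 3^4≡81, 3^8≡48, 3^16≡133, 3^32≡154 (mod 167).
3^42 = 3^(32+8+2) ≡ 62 (mod 167).
Check: 62² = 3844 ≡ 3 (mod 167). The two roots are 62 and 105.

62, 105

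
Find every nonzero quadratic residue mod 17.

1 2 4 8 9 13 15 16

Square k = 1,…,8 (k and 17−k give the same square):
1²=1, 2²=4, 3²=9, 4²=16, 5²≡8, 6²≡2, 7²≡15, 8²≡13 (mod 17).
So the quadratic residues mod 17 are {1, 2, 4, 8, 9, 13, 15, 16}.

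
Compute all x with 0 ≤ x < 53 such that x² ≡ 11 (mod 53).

8, 45

53 ≡ 1 (mod 4), so we find a root by search.
Trying successive values, 8² = 64 ≡ 11 (mod 53). The other root is 53 − 8 = 45.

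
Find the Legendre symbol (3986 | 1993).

0

First reduce: 3986 ≡ 0 (mod 1993).
Top reduces to 0: gcd > 1, so the symbol is 0.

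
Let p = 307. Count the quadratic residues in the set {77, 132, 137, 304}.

2

(77/307) = +1 → QR.
(132/307) = -1 → non-residue.
(137/307) = -1 → non-residue.
(304/307) = +1 → QR.
Total quadratic residues among the 4: 2.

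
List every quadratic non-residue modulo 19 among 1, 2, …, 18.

2, 3, 8, 10, 12, 13, 14, 15, 18

Square k = 1,…,9 (k and 19−k give the same square):
1²=1, 2²=4, 3²=9, 4²=16, 5²≡6, 6²≡17, 7²≡11, 8²≡7, 9²≡5 (mod 19).
The residues are {1, 4, 5, 6, 7, 9, 11, 16, 17}; the non-residues are the remaining 9 nonzero classes.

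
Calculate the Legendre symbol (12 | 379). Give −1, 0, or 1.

-1

Pull out 2^2: since 379 ≡ 3 (mod 8), (2/379) = -1, so (2/379)^2 = +1.
Reciprocity: 3 ≡ 3 and 379 ≡ 3 (mod 4), so (3/379) = −(379/3).
Reduce top mod 3: now compute (1/3).
Reached (1/3) = 1. Collecting the sign flips along the way, the symbol is -1.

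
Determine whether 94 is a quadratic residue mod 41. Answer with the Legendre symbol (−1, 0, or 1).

-1

First reduce: 94 ≡ 12 (mod 41).
Pull out 2^2: since 41 ≡ 1 (mod 8), (2/41) = +1, so (2/41)^2 = +1.
Reciprocity: 3 ≡ 3 and 41 ≡ 1 (mod 4), so (3/41) = +(41/3).
Reduce top mod 3: now compute (2/3).
Pull out 2: since 3 ≡ 3 (mod 8), (2/3) = -1.
Reached (1/3) = 1. Collecting the sign flips along the way, the symbol is -1.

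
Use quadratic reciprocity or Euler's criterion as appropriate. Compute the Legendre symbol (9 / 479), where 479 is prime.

1

Reciprocity: 9 ≡ 1 and 479 ≡ 3 (mod 4), so (9/479) = +(479/9).
Reduce top mod 9: now compute (2/9).
Pull out 2: since 9 ≡ 1 (mod 8), (2/9) = +1.
Reached (1/9) = 1. Collecting the sign flips along the way, the symbol is +1.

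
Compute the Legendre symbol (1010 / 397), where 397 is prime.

-1

Euler's criterion: (1010/397) ≡ 216^198 (mod 397).
216^2 ≡ 207 (mod 397)
216^4 ≡ 370 (mod 397)
216^8 ≡ 332 (mod 397)
216^16 ≡ 255 (mod 397)
216^32 ≡ 314 (mod 397)
216^64 ≡ 140 (mod 397)
216^128 ≡ 147 (mod 397)
216^198 = 216^(128+64+4+2) ≡ 396 (mod 397).
Result is 396 ≡ −1, so (1010/397) = −1.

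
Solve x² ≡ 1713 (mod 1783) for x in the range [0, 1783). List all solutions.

747, 1036

Since 1783 ≡ 3 (mod 4), a square root of 1713 is 1713^((1783+1)/4) = 1713^446 mod 1783.
Repeated squaring: 1713^2≡1334, 1713^4≡122, 1713^8≡620, 1713^16≡1055, 1713^32≡433, 1713^64≡274, 1713^128≡190, 1713^256≡440 (mod 1783).
1713^446 = 1713^(256+128+32+16+8+4+2) ≡ 1036 (mod 1783).
Check: 1036² = 1073296 ≡ 1713 (mod 1783). The two roots are 747 and 1036.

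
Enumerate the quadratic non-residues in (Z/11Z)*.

2 6 7 8 10

Square k = 1,…,5 (k and 11−k give the same square):
1²=1, 2²=4, 3²=9, 4²≡5, 5²≡3 (mod 11).
The residues are {1, 3, 4, 5, 9}; the non-residues are the remaining 5 nonzero classes.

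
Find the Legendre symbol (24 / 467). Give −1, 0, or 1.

Euler's criterion: (24/467) ≡ 24^233 (mod 467).
24^2 ≡ 109 (mod 467)
24^4 ≡ 206 (mod 467)
24^8 ≡ 406 (mod 467)
24^16 ≡ 452 (mod 467)
24^32 ≡ 225 (mod 467)
24^64 ≡ 189 (mod 467)
24^128 ≡ 229 (mod 467)
24^233 = 24^(128+64+32+8+1) ≡ 466 (mod 467).
Result is 466 ≡ −1, so (24/467) = −1.

-1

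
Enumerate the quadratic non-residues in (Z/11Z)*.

2 6 7 8 10

Square k = 1,…,5 (k and 11−k give the same square):
1²=1, 2²=4, 3²=9, 4²≡5, 5²≡3 (mod 11).
The residues are {1, 3, 4, 5, 9}; the non-residues are the remaining 5 nonzero classes.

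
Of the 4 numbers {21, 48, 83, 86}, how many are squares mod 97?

2

(21/97) = -1 → non-residue.
(48/97) = +1 → QR.
(83/97) = -1 → non-residue.
(86/97) = +1 → QR.
Total quadratic residues among the 4: 2.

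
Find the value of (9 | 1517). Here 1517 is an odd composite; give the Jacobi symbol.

1

Reciprocity: 9 ≡ 1 and 1517 ≡ 1 (mod 4), so (9/1517) = +(1517/9).
Reduce top mod 9: now compute (5/9).
Reciprocity: 5 ≡ 1 and 9 ≡ 1 (mod 4), so (5/9) = +(9/5).
Reduce top mod 5: now compute (4/5).
Pull out 2^2: since 5 ≡ 5 (mod 8), (2/5) = -1, so (2/5)^2 = +1.
Reached (1/5) = 1. Collecting the sign flips along the way, the symbol is +1.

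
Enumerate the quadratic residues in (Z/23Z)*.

Square k = 1,…,11 (k and 23−k give the same square):
1²=1, 2²=4, 3²=9, 4²=16, 5²≡2, 6²≡13, 7²≡3, 8²≡18, 9²≡12, 10²≡8, 11²≡6 (mod 23).
So the quadratic residues mod 23 are {1, 2, 3, 4, 6, 8, 9, 12, 13, 16, 18}.

1,2,3,4,6,8,9,12,13,16,18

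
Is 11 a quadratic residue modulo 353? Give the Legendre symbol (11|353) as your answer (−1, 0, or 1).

1

Reciprocity: 11 ≡ 3 and 353 ≡ 1 (mod 4), so (11/353) = +(353/11).
Reduce top mod 11: now compute (1/11).
Reached (1/11) = 1. Collecting the sign flips along the way, the symbol is +1.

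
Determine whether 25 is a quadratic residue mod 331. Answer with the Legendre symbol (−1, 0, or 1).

Euler's criterion: (25/331) ≡ 25^165 (mod 331).
25^2 ≡ 294 (mod 331)
25^4 ≡ 45 (mod 331)
25^8 ≡ 39 (mod 331)
25^16 ≡ 197 (mod 331)
25^32 ≡ 82 (mod 331)
25^64 ≡ 104 (mod 331)
25^128 ≡ 224 (mod 331)
25^165 = 25^(128+32+4+1) ≡ 1 (mod 331).
Result is 1, so (25/331) = 1.

1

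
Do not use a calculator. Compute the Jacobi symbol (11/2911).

Reciprocity: 11 ≡ 3 and 2911 ≡ 3 (mod 4), so (11/2911) = −(2911/11).
Reduce top mod 11: now compute (7/11).
Reciprocity: 7 ≡ 3 and 11 ≡ 3 (mod 4), so (7/11) = −(11/7).
Reduce top mod 7: now compute (4/7).
Pull out 2^2: since 7 ≡ 7 (mod 8), (2/7) = +1, so (2/7)^2 = +1.
Reached (1/7) = 1. Collecting the sign flips along the way, the symbol is +1.

1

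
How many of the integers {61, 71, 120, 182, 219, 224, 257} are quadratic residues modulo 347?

6

(61/347) = +1 → QR.
(71/347) = +1 → QR.
(120/347) = +1 → QR.
(182/347) = +1 → QR.
(219/347) = +1 → QR.
(224/347) = +1 → QR.
(257/347) = -1 → non-residue.
Total quadratic residues among the 7: 6.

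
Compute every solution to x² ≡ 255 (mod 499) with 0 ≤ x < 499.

Since 499 ≡ 3 (mod 4), a square root of 255 is 255^((499+1)/4) = 255^125 mod 499.
Repeated squaring: 255^2≡155, 255^4≡73, 255^8≡339, 255^16≡151, 255^32≡346, 255^64≡455 (mod 499).
255^125 = 255^(64+32+16+8+4+1) ≡ 57 (mod 499).
Check: 57² = 3249 ≡ 255 (mod 499). The two roots are 57 and 442.

57, 442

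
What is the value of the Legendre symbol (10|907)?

1

Euler's criterion: (10/907) ≡ 10^453 (mod 907).
10^2 ≡ 100 (mod 907)
10^4 ≡ 23 (mod 907)
10^8 ≡ 529 (mod 907)
10^16 ≡ 485 (mod 907)
10^32 ≡ 312 (mod 907)
10^64 ≡ 295 (mod 907)
10^128 ≡ 860 (mod 907)
10^256 ≡ 395 (mod 907)
10^453 = 10^(256+128+64+4+1) ≡ 1 (mod 907).
Result is 1, so (10/907) = 1.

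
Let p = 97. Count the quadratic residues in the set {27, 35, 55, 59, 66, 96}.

4

(27/97) = +1 → QR.
(35/97) = +1 → QR.
(55/97) = -1 → non-residue.
(59/97) = -1 → non-residue.
(66/97) = +1 → QR.
(96/97) = +1 → QR.
Total quadratic residues among the 6: 4.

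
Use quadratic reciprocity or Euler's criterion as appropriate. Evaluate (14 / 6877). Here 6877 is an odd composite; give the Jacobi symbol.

Pull out 2: since 6877 ≡ 5 (mod 8), (2/6877) = -1.
Reciprocity: 7 ≡ 3 and 6877 ≡ 1 (mod 4), so (7/6877) = +(6877/7).
Reduce top mod 7: now compute (3/7).
Reciprocity: 3 ≡ 3 and 7 ≡ 3 (mod 4), so (3/7) = −(7/3).
Reduce top mod 3: now compute (1/3).
Reached (1/3) = 1. Collecting the sign flips along the way, the symbol is +1.

1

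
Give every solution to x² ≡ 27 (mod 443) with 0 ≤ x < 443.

70, 373

Since 443 ≡ 3 (mod 4), a square root of 27 is 27^((443+1)/4) = 27^111 mod 443.
Repeated squaring: 27^2≡286, 27^4≡284, 27^8≡30, 27^16≡14, 27^32≡196, 27^64≡318 (mod 443).
27^111 = 27^(64+32+8+4+2+1) ≡ 373 (mod 443).
Check: 373² = 139129 ≡ 27 (mod 443). The two roots are 70 and 373.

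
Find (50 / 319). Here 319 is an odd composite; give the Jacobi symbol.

Pull out 2: since 319 ≡ 7 (mod 8), (2/319) = +1.
Reciprocity: 25 ≡ 1 and 319 ≡ 3 (mod 4), so (25/319) = +(319/25).
Reduce top mod 25: now compute (19/25).
Reciprocity: 19 ≡ 3 and 25 ≡ 1 (mod 4), so (19/25) = +(25/19).
Reduce top mod 19: now compute (6/19).
Pull out 2: since 19 ≡ 3 (mod 8), (2/19) = -1.
Reciprocity: 3 ≡ 3 and 19 ≡ 3 (mod 4), so (3/19) = −(19/3).
Reduce top mod 3: now compute (1/3).
Reached (1/3) = 1. Collecting the sign flips along the way, the symbol is +1.

1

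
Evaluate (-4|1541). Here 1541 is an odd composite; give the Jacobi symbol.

1

First reduce: -4 ≡ 1537 (mod 1541).
Reciprocity: 1537 ≡ 1 and 1541 ≡ 1 (mod 4), so (1537/1541) = +(1541/1537).
Reduce top mod 1537: now compute (4/1537).
Pull out 2^2: since 1537 ≡ 1 (mod 8), (2/1537) = +1, so (2/1537)^2 = +1.
Reached (1/1537) = 1. Collecting the sign flips along the way, the symbol is +1.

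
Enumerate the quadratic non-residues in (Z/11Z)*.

2,6,7,8,10

Square k = 1,…,5 (k and 11−k give the same square):
1²=1, 2²=4, 3²=9, 4²≡5, 5²≡3 (mod 11).
The residues are {1, 3, 4, 5, 9}; the non-residues are the remaining 5 nonzero classes.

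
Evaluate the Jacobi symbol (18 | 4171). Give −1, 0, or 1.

Pull out 2: since 4171 ≡ 3 (mod 8), (2/4171) = -1.
Reciprocity: 9 ≡ 1 and 4171 ≡ 3 (mod 4), so (9/4171) = +(4171/9).
Reduce top mod 9: now compute (4/9).
Pull out 2^2: since 9 ≡ 1 (mod 8), (2/9) = +1, so (2/9)^2 = +1.
Reached (1/9) = 1. Collecting the sign flips along the way, the symbol is -1.

-1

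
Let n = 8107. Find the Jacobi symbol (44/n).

Pull out 2^2: since 8107 ≡ 3 (mod 8), (2/8107) = -1, so (2/8107)^2 = +1.
Reciprocity: 11 ≡ 3 and 8107 ≡ 3 (mod 4), so (11/8107) = −(8107/11).
Reduce top mod 11: now compute (0/11).
Top reduces to 0: gcd > 1, so the symbol is 0.

0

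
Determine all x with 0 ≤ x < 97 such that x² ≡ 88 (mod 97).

97 ≡ 1 (mod 4), so we find a root by search.
Trying successive values, 31² = 961 ≡ 88 (mod 97). The other root is 97 − 31 = 66.

31, 66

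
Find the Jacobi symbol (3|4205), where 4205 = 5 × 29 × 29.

-1

Reciprocity: 3 ≡ 3 and 4205 ≡ 1 (mod 4), so (3/4205) = +(4205/3).
Reduce top mod 3: now compute (2/3).
Pull out 2: since 3 ≡ 3 (mod 8), (2/3) = -1.
Reached (1/3) = 1. Collecting the sign flips along the way, the symbol is -1.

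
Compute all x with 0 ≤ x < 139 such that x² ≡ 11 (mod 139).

17, 122

Since 139 ≡ 3 (mod 4), a square root of 11 is 11^((139+1)/4) = 11^35 mod 139.
Repeated squaring: 11^2≡121, 11^4≡46, 11^8≡31, 11^16≡127, 11^32≡5 (mod 139).
11^35 = 11^(32+2+1) ≡ 122 (mod 139).
Check: 122² = 14884 ≡ 11 (mod 139). The two roots are 17 and 122.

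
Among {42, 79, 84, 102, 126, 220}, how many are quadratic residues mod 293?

4

(42/293) = -1 → non-residue.
(79/293) = -1 → non-residue.
(84/293) = +1 → QR.
(102/293) = +1 → QR.
(126/293) = +1 → QR.
(220/293) = +1 → QR.
Total quadratic residues among the 6: 4.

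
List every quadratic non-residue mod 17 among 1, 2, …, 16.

Square k = 1,…,8 (k and 17−k give the same square):
1²=1, 2²=4, 3²=9, 4²=16, 5²≡8, 6²≡2, 7²≡15, 8²≡13 (mod 17).
The residues are {1, 2, 4, 8, 9, 13, 15, 16}; the non-residues are the remaining 8 nonzero classes.

3 5 6 7 10 11 12 14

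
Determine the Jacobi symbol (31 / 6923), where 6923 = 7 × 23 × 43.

Reciprocity: 31 ≡ 3 and 6923 ≡ 3 (mod 4), so (31/6923) = −(6923/31).
Reduce top mod 31: now compute (10/31).
Pull out 2: since 31 ≡ 7 (mod 8), (2/31) = +1.
Reciprocity: 5 ≡ 1 and 31 ≡ 3 (mod 4), so (5/31) = +(31/5).
Reduce top mod 5: now compute (1/5).
Reached (1/5) = 1. Collecting the sign flips along the way, the symbol is -1.

-1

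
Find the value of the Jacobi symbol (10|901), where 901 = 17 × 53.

Pull out 2: since 901 ≡ 5 (mod 8), (2/901) = -1.
Reciprocity: 5 ≡ 1 and 901 ≡ 1 (mod 4), so (5/901) = +(901/5).
Reduce top mod 5: now compute (1/5).
Reached (1/5) = 1. Collecting the sign flips along the way, the symbol is -1.

-1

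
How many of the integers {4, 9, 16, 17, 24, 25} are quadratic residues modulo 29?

5

(4/29) = +1 → QR.
(9/29) = +1 → QR.
(16/29) = +1 → QR.
(17/29) = -1 → non-residue.
(24/29) = +1 → QR.
(25/29) = +1 → QR.
Total quadratic residues among the 6: 5.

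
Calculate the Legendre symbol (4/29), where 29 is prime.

Euler's criterion: (4/29) ≡ 4^14 (mod 29).
4^2 ≡ 16 (mod 29)
4^4 ≡ 24 (mod 29)
4^8 ≡ 25 (mod 29)
4^14 = 4^(8+4+2) ≡ 1 (mod 29).
Result is 1, so (4/29) = 1.

1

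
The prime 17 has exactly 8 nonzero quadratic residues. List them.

Square k = 1,…,8 (k and 17−k give the same square):
1²=1, 2²=4, 3²=9, 4²=16, 5²≡8, 6²≡2, 7²≡15, 8²≡13 (mod 17).
So the quadratic residues mod 17 are {1, 2, 4, 8, 9, 13, 15, 16}.

1 2 4 8 9 13 15 16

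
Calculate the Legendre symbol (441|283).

First reduce: 441 ≡ 158 (mod 283).
Pull out 2: since 283 ≡ 3 (mod 8), (2/283) = -1.
Reciprocity: 79 ≡ 3 and 283 ≡ 3 (mod 4), so (79/283) = −(283/79).
Reduce top mod 79: now compute (46/79).
Pull out 2: since 79 ≡ 7 (mod 8), (2/79) = +1.
Reciprocity: 23 ≡ 3 and 79 ≡ 3 (mod 4), so (23/79) = −(79/23).
Reduce top mod 23: now compute (10/23).
Pull out 2: since 23 ≡ 7 (mod 8), (2/23) = +1.
Reciprocity: 5 ≡ 1 and 23 ≡ 3 (mod 4), so (5/23) = +(23/5).
Reduce top mod 5: now compute (3/5).
Reciprocity: 3 ≡ 3 and 5 ≡ 1 (mod 4), so (3/5) = +(5/3).
Reduce top mod 3: now compute (2/3).
Pull out 2: since 3 ≡ 3 (mod 8), (2/3) = -1.
Reached (1/3) = 1. Collecting the sign flips along the way, the symbol is +1.

1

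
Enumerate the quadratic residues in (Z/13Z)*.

1 3 4 9 10 12

Square k = 1,…,6 (k and 13−k give the same square):
1²=1, 2²=4, 3²=9, 4²≡3, 5²≡12, 6²≡10 (mod 13).
So the quadratic residues mod 13 are {1, 3, 4, 9, 10, 12}.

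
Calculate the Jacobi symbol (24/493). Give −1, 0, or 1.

Pull out 2^3: since 493 ≡ 5 (mod 8), (2/493) = -1, so (2/493)^3 = -1.
Reciprocity: 3 ≡ 3 and 493 ≡ 1 (mod 4), so (3/493) = +(493/3).
Reduce top mod 3: now compute (1/3).
Reached (1/3) = 1. Collecting the sign flips along the way, the symbol is -1.

-1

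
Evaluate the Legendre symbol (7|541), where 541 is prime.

1

Reciprocity: 7 ≡ 3 and 541 ≡ 1 (mod 4), so (7/541) = +(541/7).
Reduce top mod 7: now compute (2/7).
Pull out 2: since 7 ≡ 7 (mod 8), (2/7) = +1.
Reached (1/7) = 1. Collecting the sign flips along the way, the symbol is +1.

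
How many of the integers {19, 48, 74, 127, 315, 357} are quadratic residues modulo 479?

2

(19/479) = -1 → non-residue.
(48/479) = +1 → QR.
(74/479) = -1 → non-residue.
(127/479) = -1 → non-residue.
(315/479) = +1 → QR.
(357/479) = -1 → non-residue.
Total quadratic residues among the 6: 2.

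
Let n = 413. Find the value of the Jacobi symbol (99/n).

-1

Reciprocity: 99 ≡ 3 and 413 ≡ 1 (mod 4), so (99/413) = +(413/99).
Reduce top mod 99: now compute (17/99).
Reciprocity: 17 ≡ 1 and 99 ≡ 3 (mod 4), so (17/99) = +(99/17).
Reduce top mod 17: now compute (14/17).
Pull out 2: since 17 ≡ 1 (mod 8), (2/17) = +1.
Reciprocity: 7 ≡ 3 and 17 ≡ 1 (mod 4), so (7/17) = +(17/7).
Reduce top mod 7: now compute (3/7).
Reciprocity: 3 ≡ 3 and 7 ≡ 3 (mod 4), so (3/7) = −(7/3).
Reduce top mod 3: now compute (1/3).
Reached (1/3) = 1. Collecting the sign flips along the way, the symbol is -1.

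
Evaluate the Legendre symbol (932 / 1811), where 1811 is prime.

Pull out 2^2: since 1811 ≡ 3 (mod 8), (2/1811) = -1, so (2/1811)^2 = +1.
Reciprocity: 233 ≡ 1 and 1811 ≡ 3 (mod 4), so (233/1811) = +(1811/233).
Reduce top mod 233: now compute (180/233).
Pull out 2^2: since 233 ≡ 1 (mod 8), (2/233) = +1, so (2/233)^2 = +1.
Reciprocity: 45 ≡ 1 and 233 ≡ 1 (mod 4), so (45/233) = +(233/45).
Reduce top mod 45: now compute (8/45).
Pull out 2^3: since 45 ≡ 5 (mod 8), (2/45) = -1, so (2/45)^3 = -1.
Reached (1/45) = 1. Collecting the sign flips along the way, the symbol is -1.

-1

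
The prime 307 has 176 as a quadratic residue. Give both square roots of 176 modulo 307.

Since 307 ≡ 3 (mod 4), a square root of 176 is 176^((307+1)/4) = 176^77 mod 307.
Repeated squaring: 176^2≡276, 176^4≡40, 176^8≡65, 176^16≡234, 176^32≡110, 176^64≡127 (mod 307).
176^77 = 176^(64+8+4+1) ≡ 100 (mod 307).
Check: 100² = 10000 ≡ 176 (mod 307). The two roots are 100 and 207.

100, 207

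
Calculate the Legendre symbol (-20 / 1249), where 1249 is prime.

First reduce: -20 ≡ 1229 (mod 1249).
Reciprocity: 1229 ≡ 1 and 1249 ≡ 1 (mod 4), so (1229/1249) = +(1249/1229).
Reduce top mod 1229: now compute (20/1229).
Pull out 2^2: since 1229 ≡ 5 (mod 8), (2/1229) = -1, so (2/1229)^2 = +1.
Reciprocity: 5 ≡ 1 and 1229 ≡ 1 (mod 4), so (5/1229) = +(1229/5).
Reduce top mod 5: now compute (4/5).
Pull out 2^2: since 5 ≡ 5 (mod 8), (2/5) = -1, so (2/5)^2 = +1.
Reached (1/5) = 1. Collecting the sign flips along the way, the symbol is +1.

1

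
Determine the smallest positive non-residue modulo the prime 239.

7

(2/239) = +1, so 2 is a residue.
(3/239) = +1, so 3 is a residue.
(4/239) = +1, so 4 is a residue.
(5/239) = +1, so 5 is a residue.
(6/239) = +1, so 6 is a residue.
(7/239) = −1, so 7 is the smallest positive non-residue mod 239.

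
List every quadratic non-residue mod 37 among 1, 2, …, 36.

2 5 6 8 13 14 15 17 18 19 20 22 23 24 29 31 32 35

Square k = 1,…,18 (k and 37−k give the same square):
1²=1, 2²=4, 3²=9, 4²=16, 5²=25, 6²=36, 7²≡12, 8²≡27, 9²≡7, 10²≡26, 11²≡10, 12²≡33, 13²≡21, 14²≡11, 15²≡3, 16²≡34, 17²≡30, 18²≡28 (mod 37).
The residues are {1, 3, 4, 7, 9, 10, 11, 12, 16, 21, 25, 26, 27, 28, 30, 33, 34, 36}; the non-residues are the remaining 18 nonzero classes.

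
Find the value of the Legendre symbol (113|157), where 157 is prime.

Euler's criterion: (113/157) ≡ 113^78 (mod 157).
113^2 ≡ 52 (mod 157)
113^4 ≡ 35 (mod 157)
113^8 ≡ 126 (mod 157)
113^16 ≡ 19 (mod 157)
113^32 ≡ 47 (mod 157)
113^64 ≡ 11 (mod 157)
113^78 = 113^(64+8+4+2) ≡ 1 (mod 157).
Result is 1, so (113/157) = 1.

1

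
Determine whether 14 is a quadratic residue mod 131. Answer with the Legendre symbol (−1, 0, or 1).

Euler's criterion: (14/131) ≡ 14^65 (mod 131).
14^2 ≡ 65 (mod 131)
14^4 ≡ 33 (mod 131)
14^8 ≡ 41 (mod 131)
14^16 ≡ 109 (mod 131)
14^32 ≡ 91 (mod 131)
14^64 ≡ 28 (mod 131)
14^65 = 14^(64+1) ≡ 130 (mod 131).
Result is 130 ≡ −1, so (14/131) = −1.

-1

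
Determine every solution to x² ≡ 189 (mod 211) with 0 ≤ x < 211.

Since 211 ≡ 3 (mod 4), a square root of 189 is 189^((211+1)/4) = 189^53 mod 211.
Repeated squaring: 189^2≡62, 189^4≡46, 189^8≡6, 189^16≡36, 189^32≡30 (mod 211).
189^53 = 189^(32+16+4+1) ≡ 20 (mod 211).
Check: 20² = 400 ≡ 189 (mod 211). The two roots are 20 and 191.

20, 191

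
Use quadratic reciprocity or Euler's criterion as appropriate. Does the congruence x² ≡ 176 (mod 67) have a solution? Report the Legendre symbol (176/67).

First reduce: 176 ≡ 42 (mod 67).
Pull out 2: since 67 ≡ 3 (mod 8), (2/67) = -1.
Reciprocity: 21 ≡ 1 and 67 ≡ 3 (mod 4), so (21/67) = +(67/21).
Reduce top mod 21: now compute (4/21).
Pull out 2^2: since 21 ≡ 5 (mod 8), (2/21) = -1, so (2/21)^2 = +1.
Reached (1/21) = 1. Collecting the sign flips along the way, the symbol is -1.

-1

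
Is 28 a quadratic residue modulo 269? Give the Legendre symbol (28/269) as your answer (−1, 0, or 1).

Pull out 2^2: since 269 ≡ 5 (mod 8), (2/269) = -1, so (2/269)^2 = +1.
Reciprocity: 7 ≡ 3 and 269 ≡ 1 (mod 4), so (7/269) = +(269/7).
Reduce top mod 7: now compute (3/7).
Reciprocity: 3 ≡ 3 and 7 ≡ 3 (mod 4), so (3/7) = −(7/3).
Reduce top mod 3: now compute (1/3).
Reached (1/3) = 1. Collecting the sign flips along the way, the symbol is -1.

-1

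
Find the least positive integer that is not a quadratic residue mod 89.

3

(2/89) = +1, so 2 is a residue.
(3/89) = −1, so 3 is the smallest positive non-residue mod 89.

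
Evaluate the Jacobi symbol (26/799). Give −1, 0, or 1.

-1

Pull out 2: since 799 ≡ 7 (mod 8), (2/799) = +1.
Reciprocity: 13 ≡ 1 and 799 ≡ 3 (mod 4), so (13/799) = +(799/13).
Reduce top mod 13: now compute (6/13).
Pull out 2: since 13 ≡ 5 (mod 8), (2/13) = -1.
Reciprocity: 3 ≡ 3 and 13 ≡ 1 (mod 4), so (3/13) = +(13/3).
Reduce top mod 3: now compute (1/3).
Reached (1/3) = 1. Collecting the sign flips along the way, the symbol is -1.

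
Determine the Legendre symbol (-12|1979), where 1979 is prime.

-1

First reduce: -12 ≡ 1967 (mod 1979).
Reciprocity: 1967 ≡ 3 and 1979 ≡ 3 (mod 4), so (1967/1979) = −(1979/1967).
Reduce top mod 1967: now compute (12/1967).
Pull out 2^2: since 1967 ≡ 7 (mod 8), (2/1967) = +1, so (2/1967)^2 = +1.
Reciprocity: 3 ≡ 3 and 1967 ≡ 3 (mod 4), so (3/1967) = −(1967/3).
Reduce top mod 3: now compute (2/3).
Pull out 2: since 3 ≡ 3 (mod 8), (2/3) = -1.
Reached (1/3) = 1. Collecting the sign flips along the way, the symbol is -1.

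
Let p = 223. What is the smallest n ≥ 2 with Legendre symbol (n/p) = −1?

3

(2/223) = +1, so 2 is a residue.
(3/223) = −1, so 3 is the smallest positive non-residue mod 223.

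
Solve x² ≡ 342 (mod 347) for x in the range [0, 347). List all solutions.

79, 268

Since 347 ≡ 3 (mod 4), a square root of 342 is 342^((347+1)/4) = 342^87 mod 347.
Repeated squaring: 342^2≡25, 342^4≡278, 342^8≡250, 342^16≡40, 342^32≡212, 342^64≡181 (mod 347).
342^87 = 342^(64+16+4+2+1) ≡ 268 (mod 347).
Check: 268² = 71824 ≡ 342 (mod 347). The two roots are 79 and 268.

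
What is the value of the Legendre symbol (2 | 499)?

-1

Pull out 2: since 499 ≡ 3 (mod 8), (2/499) = -1.
Reached (1/499) = 1. Collecting the sign flips along the way, the symbol is -1.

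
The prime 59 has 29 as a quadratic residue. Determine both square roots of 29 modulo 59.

Since 59 ≡ 3 (mod 4), a square root of 29 is 29^((59+1)/4) = 29^15 mod 59.
Repeated squaring: 29^2≡15, 29^4≡48, 29^8≡3 (mod 59).
29^15 = 29^(8+4+2+1) ≡ 41 (mod 59).
Check: 41² = 1681 ≡ 29 (mod 59). The two roots are 18 and 41.

18, 41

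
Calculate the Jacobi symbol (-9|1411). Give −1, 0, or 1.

First reduce: -9 ≡ 1402 (mod 1411).
Pull out 2: since 1411 ≡ 3 (mod 8), (2/1411) = -1.
Reciprocity: 701 ≡ 1 and 1411 ≡ 3 (mod 4), so (701/1411) = +(1411/701).
Reduce top mod 701: now compute (9/701).
Reciprocity: 9 ≡ 1 and 701 ≡ 1 (mod 4), so (9/701) = +(701/9).
Reduce top mod 9: now compute (8/9).
Pull out 2^3: since 9 ≡ 1 (mod 8), (2/9) = +1, so (2/9)^3 = +1.
Reached (1/9) = 1. Collecting the sign flips along the way, the symbol is -1.

-1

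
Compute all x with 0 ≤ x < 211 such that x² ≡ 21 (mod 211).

Since 211 ≡ 3 (mod 4), a square root of 21 is 21^((211+1)/4) = 21^53 mod 211.
Repeated squaring: 21^2≡19, 21^4≡150, 21^8≡134, 21^16≡21, 21^32≡19 (mod 211).
21^53 = 21^(32+16+4+1) ≡ 134 (mod 211).
Check: 134² = 17956 ≡ 21 (mod 211). The two roots are 77 and 134.

77, 134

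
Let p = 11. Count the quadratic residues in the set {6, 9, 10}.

1

(6/11) = -1 → non-residue.
(9/11) = +1 → QR.
(10/11) = -1 → non-residue.
Total quadratic residues among the 3: 1.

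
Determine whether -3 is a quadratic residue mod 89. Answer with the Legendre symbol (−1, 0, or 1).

-1

First reduce: -3 ≡ 86 (mod 89).
Pull out 2: since 89 ≡ 1 (mod 8), (2/89) = +1.
Reciprocity: 43 ≡ 3 and 89 ≡ 1 (mod 4), so (43/89) = +(89/43).
Reduce top mod 43: now compute (3/43).
Reciprocity: 3 ≡ 3 and 43 ≡ 3 (mod 4), so (3/43) = −(43/3).
Reduce top mod 3: now compute (1/3).
Reached (1/3) = 1. Collecting the sign flips along the way, the symbol is -1.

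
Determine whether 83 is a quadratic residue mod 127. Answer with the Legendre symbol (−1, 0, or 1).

Euler's criterion: (83/127) ≡ 83^63 (mod 127).
83^2 ≡ 31 (mod 127)
83^4 ≡ 72 (mod 127)
83^8 ≡ 104 (mod 127)
83^16 ≡ 21 (mod 127)
83^32 ≡ 60 (mod 127)
83^63 = 83^(32+16+8+4+2+1) ≡ 126 (mod 127).
Result is 126 ≡ −1, so (83/127) = −1.

-1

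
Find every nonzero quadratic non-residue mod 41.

Square k = 1,…,20 (k and 41−k give the same square):
1²=1, 2²=4, 3²=9, 4²=16, 5²=25, 6²=36, 7²≡8, 8²≡23, 9²≡40, 10²≡18, 11²≡39, 12²≡21, 13²≡5, 14²≡32, 15²≡20, 16²≡10, 17²≡2, 18²≡37, 19²≡33, 20²≡31 (mod 41).
The residues are {1, 2, 4, 5, 8, 9, 10, 16, 18, 20, 21, 23, 25, 31, 32, 33, 36, 37, 39, 40}; the non-residues are the remaining 20 nonzero classes.

3, 6, 7, 11, 12, 13, 14, 15, 17, 19, 22, 24, 26, 27, 28, 29, 30, 34, 35, 38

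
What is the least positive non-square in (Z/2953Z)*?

(2/2953) = +1, so 2 is a residue.
(3/2953) = +1, so 3 is a residue.
(4/2953) = +1, so 4 is a residue.
(5/2953) = −1, so 5 is the smallest positive non-residue mod 2953.

5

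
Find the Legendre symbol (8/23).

1

Pull out 2^3: since 23 ≡ 7 (mod 8), (2/23) = +1, so (2/23)^3 = +1.
Reached (1/23) = 1. Collecting the sign flips along the way, the symbol is +1.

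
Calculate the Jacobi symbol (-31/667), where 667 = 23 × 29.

1

First reduce: -31 ≡ 636 (mod 667).
Pull out 2^2: since 667 ≡ 3 (mod 8), (2/667) = -1, so (2/667)^2 = +1.
Reciprocity: 159 ≡ 3 and 667 ≡ 3 (mod 4), so (159/667) = −(667/159).
Reduce top mod 159: now compute (31/159).
Reciprocity: 31 ≡ 3 and 159 ≡ 3 (mod 4), so (31/159) = −(159/31).
Reduce top mod 31: now compute (4/31).
Pull out 2^2: since 31 ≡ 7 (mod 8), (2/31) = +1, so (2/31)^2 = +1.
Reached (1/31) = 1. Collecting the sign flips along the way, the symbol is +1.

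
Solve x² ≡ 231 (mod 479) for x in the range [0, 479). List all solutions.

173, 306

Since 479 ≡ 3 (mod 4), a square root of 231 is 231^((479+1)/4) = 231^120 mod 479.
Repeated squaring: 231^2≡192, 231^4≡460, 231^8≡361, 231^16≡33, 231^32≡131, 231^64≡396 (mod 479).
231^120 = 231^(64+32+16+8) ≡ 173 (mod 479).
Check: 173² = 29929 ≡ 231 (mod 479). The two roots are 173 and 306.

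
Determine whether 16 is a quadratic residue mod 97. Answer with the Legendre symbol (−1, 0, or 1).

Pull out 2^4: since 97 ≡ 1 (mod 8), (2/97) = +1, so (2/97)^4 = +1.
Reached (1/97) = 1. Collecting the sign flips along the way, the symbol is +1.

1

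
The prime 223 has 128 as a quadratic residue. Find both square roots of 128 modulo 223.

103, 120

Since 223 ≡ 3 (mod 4), a square root of 128 is 128^((223+1)/4) = 128^56 mod 223.
Repeated squaring: 128^2≡105, 128^4≡98, 128^8≡15, 128^16≡2, 128^32≡4 (mod 223).
128^56 = 128^(32+16+8) ≡ 120 (mod 223).
Check: 120² = 14400 ≡ 128 (mod 223). The two roots are 103 and 120.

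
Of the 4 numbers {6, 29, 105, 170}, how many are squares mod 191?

2

(6/191) = +1 → QR.
(29/191) = -1 → non-residue.
(105/191) = -1 → non-residue.
(170/191) = +1 → QR.
Total quadratic residues among the 4: 2.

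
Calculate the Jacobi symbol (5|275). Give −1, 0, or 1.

0

Reciprocity: 5 ≡ 1 and 275 ≡ 3 (mod 4), so (5/275) = +(275/5).
Reduce top mod 5: now compute (0/5).
Top reduces to 0: gcd > 1, so the symbol is 0.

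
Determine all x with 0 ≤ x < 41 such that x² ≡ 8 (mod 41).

7, 34

41 ≡ 1 (mod 4), so we find a root by search.
Trying successive values, 7² = 49 ≡ 8 (mod 41). The other root is 41 − 7 = 34.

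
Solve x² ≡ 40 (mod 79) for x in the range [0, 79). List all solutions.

35, 44

Since 79 ≡ 3 (mod 4), a square root of 40 is 40^((79+1)/4) = 40^20 mod 79.
Repeated squaring: 40^2≡20, 40^4≡5, 40^8≡25, 40^16≡72 (mod 79).
40^20 = 40^(16+4) ≡ 44 (mod 79).
Check: 44² = 1936 ≡ 40 (mod 79). The two roots are 35 and 44.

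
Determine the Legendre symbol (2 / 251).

-1

Pull out 2: since 251 ≡ 3 (mod 8), (2/251) = -1.
Reached (1/251) = 1. Collecting the sign flips along the way, the symbol is -1.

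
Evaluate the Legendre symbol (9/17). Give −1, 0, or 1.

Euler's criterion: (9/17) ≡ 9^8 (mod 17).
9^2 ≡ 13 (mod 17)
9^4 ≡ 16 (mod 17)
9^8 ≡ 1 (mod 17)
9^8 = 9^(8) ≡ 1 (mod 17).
Result is 1, so (9/17) = 1.

1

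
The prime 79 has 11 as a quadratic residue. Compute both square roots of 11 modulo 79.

13, 66

Since 79 ≡ 3 (mod 4), a square root of 11 is 11^((79+1)/4) = 11^20 mod 79.
Repeated squaring: 11^2≡42, 11^4≡26, 11^8≡44, 11^16≡40 (mod 79).
11^20 = 11^(16+4) ≡ 13 (mod 79).
Check: 13² = 169 ≡ 11 (mod 79). The two roots are 13 and 66.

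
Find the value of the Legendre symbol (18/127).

Pull out 2: since 127 ≡ 7 (mod 8), (2/127) = +1.
Reciprocity: 9 ≡ 1 and 127 ≡ 3 (mod 4), so (9/127) = +(127/9).
Reduce top mod 9: now compute (1/9).
Reached (1/9) = 1. Collecting the sign flips along the way, the symbol is +1.

1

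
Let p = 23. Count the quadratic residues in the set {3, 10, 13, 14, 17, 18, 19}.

(3/23) = +1 → QR.
(10/23) = -1 → non-residue.
(13/23) = +1 → QR.
(14/23) = -1 → non-residue.
(17/23) = -1 → non-residue.
(18/23) = +1 → QR.
(19/23) = -1 → non-residue.
Total quadratic residues among the 7: 3.

3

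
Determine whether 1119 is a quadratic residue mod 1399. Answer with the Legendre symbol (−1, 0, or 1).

-1

Reciprocity: 1119 ≡ 3 and 1399 ≡ 3 (mod 4), so (1119/1399) = −(1399/1119).
Reduce top mod 1119: now compute (280/1119).
Pull out 2^3: since 1119 ≡ 7 (mod 8), (2/1119) = +1, so (2/1119)^3 = +1.
Reciprocity: 35 ≡ 3 and 1119 ≡ 3 (mod 4), so (35/1119) = −(1119/35).
Reduce top mod 35: now compute (34/35).
Pull out 2: since 35 ≡ 3 (mod 8), (2/35) = -1.
Reciprocity: 17 ≡ 1 and 35 ≡ 3 (mod 4), so (17/35) = +(35/17).
Reduce top mod 17: now compute (1/17).
Reached (1/17) = 1. Collecting the sign flips along the way, the symbol is -1.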